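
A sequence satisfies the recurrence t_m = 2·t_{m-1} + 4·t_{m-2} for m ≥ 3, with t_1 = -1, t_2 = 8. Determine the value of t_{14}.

6455296

Iterate the recurrence:
t_3 = 12; t_4 = 56; t_5 = 160; …; t_{11} = 190464; t_{12} = 616448; t_{13} = 1994752; t_{14} = 6455296.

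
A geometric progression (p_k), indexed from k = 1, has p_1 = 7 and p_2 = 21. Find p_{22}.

73222472421

Common ratio r = 3.
p_k = 7·3^(k-1).
p_{22} = 7·3^21 = 73222472421.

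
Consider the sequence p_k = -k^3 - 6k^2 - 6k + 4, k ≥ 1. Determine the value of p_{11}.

p_{11} = -1·11^3 - 6·11^2 - 6·11 + 4 = -2119.

-2119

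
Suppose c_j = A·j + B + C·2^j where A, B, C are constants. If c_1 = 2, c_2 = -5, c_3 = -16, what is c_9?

-1042

Write the equations: A + B + 2C = 2; 2A + B + 4C = -5; 3A + B + 8C = -16.
Subtracting the first from the second: A + 2C = -7.
Subtracting the second from the third: A + 4C = -11.
Solving: C = -2, A = -3, then B = 9.
Therefore c_9 = -27 + 9 + (-2)·512 = -1042.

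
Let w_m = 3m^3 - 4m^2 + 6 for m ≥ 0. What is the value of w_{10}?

2606

w_{10} = 3·10^3 - 4·10^2 + 6 = 2606.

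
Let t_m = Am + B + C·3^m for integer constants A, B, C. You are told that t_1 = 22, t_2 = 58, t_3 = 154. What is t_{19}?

Write the equations: A + B + 3C = 22; 2A + B + 9C = 58; 3A + B + 27C = 154.
Subtracting the first from the second: A + 6C = 36.
Subtracting the second from the third: A + 18C = 96.
Solving: C = 5, A = 6, then B = 1.
Hence t_{19} = 6·19 + 1 + 5·1162261467 = 5811307450.

5811307450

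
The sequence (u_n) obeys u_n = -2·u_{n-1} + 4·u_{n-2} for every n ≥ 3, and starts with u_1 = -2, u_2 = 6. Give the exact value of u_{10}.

Compute successive terms:
u_3 = -20  u_4 = 64  u_5 = -208  u_6 = 672  u_7 = -2176  u_8 = 7040  u_9 = -22784  u_{10} = 73728.

73728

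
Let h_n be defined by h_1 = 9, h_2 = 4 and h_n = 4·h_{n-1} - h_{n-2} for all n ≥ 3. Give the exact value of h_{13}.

3347769

h_3 = 7  h_4 = 24  h_5 = 89  …  h_{10} = 64404  h_{11} = 240359  h_{12} = 897032  h_{13} = 3347769.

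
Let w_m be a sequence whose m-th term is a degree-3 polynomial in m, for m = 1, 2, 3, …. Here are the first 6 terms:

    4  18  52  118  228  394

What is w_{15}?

1st diffs: 14, 34, 66, 110, 166.
2nd diffs: 20, 32, 44, 56.
3rd diffs: 12, 12, 12 (constant).
Newton forward-difference form: w_m = 4 + 14·C(m-1,1) + 20·C(m-1,2) + 12·C(m-1,3).
At m = 15: m-1 = 14, so w_{15} = 4 + 196 + 1820 + 4368 = 6388.

6388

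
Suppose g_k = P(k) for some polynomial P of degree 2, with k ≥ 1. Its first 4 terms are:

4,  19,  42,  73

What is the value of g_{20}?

1st diffs: 15, 23, 31.
2nd diffs: 8, 8 (constant).
Newton forward-difference form: g_k = 4 + 15·C(k-1,1) + 8·C(k-1,2).
At k = 20: k-1 = 19, so g_{20} = 4 + 285 + 1368 = 1657.

1657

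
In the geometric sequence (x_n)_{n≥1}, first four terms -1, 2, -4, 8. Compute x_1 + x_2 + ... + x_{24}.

5592405

Common ratio r = -2.
x_n = (-1)·(-2)^(n-1).
S = (-1)·((-2)^24 - 1)/(-2 - 1) = (-1)·(16777216 - 1)/(-3) = 5592405.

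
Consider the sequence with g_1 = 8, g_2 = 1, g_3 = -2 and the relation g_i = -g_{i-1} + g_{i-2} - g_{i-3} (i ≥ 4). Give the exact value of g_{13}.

414

Step forward from the initial values:
g_4 = -5  g_5 = 2  g_6 = -5  g_7 = 12  g_8 = -19  g_9 = 36  g_{10} = -67  g_{11} = 122  g_{12} = -225  g_{13} = 414.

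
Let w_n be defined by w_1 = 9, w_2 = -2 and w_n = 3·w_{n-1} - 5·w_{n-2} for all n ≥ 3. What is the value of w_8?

3382

w_3 = -51  w_4 = -143  w_5 = -174  w_6 = 193  w_7 = 1449  w_8 = 3382.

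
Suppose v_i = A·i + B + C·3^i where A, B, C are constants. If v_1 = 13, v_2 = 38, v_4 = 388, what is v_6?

3618

The three given values yield: A + B + 3C = 13; 2A + B + 9C = 38; 4A + B + 81C = 388.
Subtracting the first from the second: A + 6C = 25.
Subtracting the second from the third: 2A + 72C = 350.
Solving: C = 5, A = -5, then B = 3.
Therefore v_6 = -30 + 3 + 5·729 = 3618.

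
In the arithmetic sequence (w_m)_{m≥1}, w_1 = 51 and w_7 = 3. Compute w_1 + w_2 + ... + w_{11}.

Common difference d = (3 - 51) / (7 - 1) = -8.
w_m = 51 + (m - 1)·(-8).
w_{11} = -29; S = 11·(51 + (-29))/2 = 121.

121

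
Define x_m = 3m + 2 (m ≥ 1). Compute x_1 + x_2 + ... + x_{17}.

Over m = 1..17: Σm = 153.
Total = (3)·153 + (2)·17 = 493.

493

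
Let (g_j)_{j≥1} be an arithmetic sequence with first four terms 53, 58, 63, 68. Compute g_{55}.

323

Common difference d = 5.
g_j = 53 + (j - 1)·5.
g_{55} = 53 + 54·5 = 323.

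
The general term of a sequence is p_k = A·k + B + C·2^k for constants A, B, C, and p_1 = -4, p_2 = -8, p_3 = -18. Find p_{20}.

-3145688

Write the equations: A + B + 2C = -4; 2A + B + 4C = -8; 3A + B + 8C = -18.
Subtracting the first from the second: A + 2C = -4.
Subtracting the second from the third: A + 4C = -10.
Solving: C = -3, A = 2, then B = 0.
So p_k = 2·k + 0 + (-3)·2^k; at k=20 this is -3145688.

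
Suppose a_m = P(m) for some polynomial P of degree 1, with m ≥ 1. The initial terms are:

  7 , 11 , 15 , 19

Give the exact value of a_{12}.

51

1st diffs: 4, 4, 4 (constant).
So a_m = 4m + 3.
Evaluating at m = 12 gives a_{12} = 51.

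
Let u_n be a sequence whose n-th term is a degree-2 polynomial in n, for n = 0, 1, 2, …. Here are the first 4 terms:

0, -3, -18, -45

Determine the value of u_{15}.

1st diffs: -3, -15, -27.
2nd diffs: -12, -12 (constant).
Newton forward-difference form: u_n = (-3)·C(n,1) + (-12)·C(n,2).
At n = 15: n = 15, so u_{15} = -45 - 1260 = -1305.

-1305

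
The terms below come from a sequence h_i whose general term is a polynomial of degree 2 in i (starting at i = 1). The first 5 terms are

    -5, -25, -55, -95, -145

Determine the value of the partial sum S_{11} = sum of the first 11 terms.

-2805

1st diffs: -20, -30, -40, -50.
2nd diffs: -10, -10, -10 (constant).
So h_i = -5i^2 - 5i + 5.
Continuing: …, -205, -275, -355, -445, …, h_{11} = -655.
Summing i = 1..11 (11 terms) gives -2805.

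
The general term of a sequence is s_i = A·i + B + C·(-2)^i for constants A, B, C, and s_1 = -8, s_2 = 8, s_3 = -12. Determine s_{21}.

-4194228

The three given values yield: A + B - 2C = -8; 2A + B + 4C = 8; 3A + B - 8C = -12.
Subtracting the first from the second: A + 6C = 16.
Subtracting the second from the third: A - 12C = -20.
Solving: C = 2, A = 4, then B = -8.
So s_i = 4·i + (-8) + 2·(-2)^i; at i=21 this is -4194228.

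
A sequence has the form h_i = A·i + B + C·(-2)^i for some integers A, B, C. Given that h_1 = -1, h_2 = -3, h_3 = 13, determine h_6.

The three given values yield: A + B - 2C = -1; 2A + B + 4C = -3; 3A + B - 8C = 13.
Subtracting the first from the second: A + 6C = -2.
Subtracting the second from the third: A - 12C = 16.
Solving: C = -1, A = 4, then B = -7.
Therefore h_6 = 24 + (-7) + (-1)·64 = -47.

-47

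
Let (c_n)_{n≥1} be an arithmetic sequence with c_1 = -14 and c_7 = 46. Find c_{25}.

Common difference d = (46 - (-14)) / (7 - 1) = 10.
c_n = -14 + (n - 1)·10.
c_{25} = -14 + 24·10 = 226.

226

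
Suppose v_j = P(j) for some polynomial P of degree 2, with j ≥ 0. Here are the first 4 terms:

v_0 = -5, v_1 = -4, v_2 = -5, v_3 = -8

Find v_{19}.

1st diffs: 1, -1, -3.
2nd diffs: -2, -2 (constant).
So v_j = -j^2 + 2j - 5.
Evaluating at j = 19 gives v_{19} = -328.

-328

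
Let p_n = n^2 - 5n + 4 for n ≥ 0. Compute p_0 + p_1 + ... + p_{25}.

4004

Over n = 0..25: Σn = 325, Σn² = 5525.
Total = (1)·5525 + (-5)·325 + (4)·26 = 4004.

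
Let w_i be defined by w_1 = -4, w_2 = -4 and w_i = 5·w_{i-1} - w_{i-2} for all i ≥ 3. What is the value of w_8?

-40036

Step forward from the initial values:
w_3 = -16;  w_4 = -76;  w_5 = -364;  w_6 = -1744;  w_7 = -8356;  w_8 = -40036.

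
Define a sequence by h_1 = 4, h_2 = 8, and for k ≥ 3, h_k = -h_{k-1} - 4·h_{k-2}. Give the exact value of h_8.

632

Applying the relation repeatedly:
h_3 = -24  h_4 = -8  h_5 = 104  h_6 = -72  h_7 = -344  h_8 = 632.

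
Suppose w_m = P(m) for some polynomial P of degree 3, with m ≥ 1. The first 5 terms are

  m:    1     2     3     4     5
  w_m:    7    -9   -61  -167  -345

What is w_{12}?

-5119

1st diffs: -16, -52, -106, -178.
2nd diffs: -36, -54, -72.
3rd diffs: -18, -18 (constant).
Newton forward-difference form: w_m = 7 + (-16)·C(m-1,1) + (-36)·C(m-1,2) + (-18)·C(m-1,3).
At m = 12: m-1 = 11, so w_{12} = 7 - 176 - 1980 - 2970 = -5119.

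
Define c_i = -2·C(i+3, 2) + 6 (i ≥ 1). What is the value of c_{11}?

C(14, 2) = 91, so c_{11} = -176.

-176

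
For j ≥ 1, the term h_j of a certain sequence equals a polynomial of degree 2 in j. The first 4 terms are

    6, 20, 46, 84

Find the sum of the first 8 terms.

1112

1st diffs: 14, 26, 38.
2nd diffs: 12, 12 (constant).
So h_j = 6j^2 - 4j + 4.
Continuing: 134, 196, 270, 356.
Summing j = 1..8 (8 terms) gives 1112.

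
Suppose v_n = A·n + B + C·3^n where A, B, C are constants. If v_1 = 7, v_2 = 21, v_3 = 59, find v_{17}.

258280359

At n = 1, 2, 3: A + B + 3C = 7; 2A + B + 9C = 21; 3A + B + 27C = 59.
Subtracting the first from the second: A + 6C = 14.
Subtracting the second from the third: A + 18C = 38.
Solving: C = 2, A = 2, then B = -1.
Hence v_{17} = 2·17 + (-1) + 2·129140163 = 258280359.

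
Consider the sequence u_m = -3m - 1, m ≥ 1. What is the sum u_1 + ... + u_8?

Over m = 1..8: Σm = 36.
Total = (-3)·36 + (-1)·8 = -116.

-116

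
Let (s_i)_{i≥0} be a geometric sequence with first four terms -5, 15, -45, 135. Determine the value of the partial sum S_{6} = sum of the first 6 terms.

910

Common ratio r = -3.
s_i = (-5)·(-3)^(i-0).
S = (-5)·((-3)^6 - 1)/(-3 - 1) = (-5)·(729 - 1)/(-4) = 910.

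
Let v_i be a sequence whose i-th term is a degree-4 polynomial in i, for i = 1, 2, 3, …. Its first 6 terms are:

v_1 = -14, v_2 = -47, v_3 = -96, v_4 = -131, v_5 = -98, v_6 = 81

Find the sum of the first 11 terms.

16379

1st diffs: -33, -49, -35, 33, 179.
2nd diffs: -16, 14, 68, 146.
3rd diffs: 30, 54, 78.
4th diffs: 24, 24 (constant).
So v_i = i^4 - 5i^3 - 3i^2 - 4i - 3.
Continuing: …, 508, 1309, 2634, 4657, …, v_{11} = 7576.
Summing i = 1..11 (11 terms) gives 16379.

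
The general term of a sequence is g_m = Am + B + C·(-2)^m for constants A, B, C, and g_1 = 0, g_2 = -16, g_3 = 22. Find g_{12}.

At m = 1, 2, 3: A + B - 2C = 0; 2A + B + 4C = -16; 3A + B - 8C = 22.
Subtracting the first from the second: A + 6C = -16.
Subtracting the second from the third: A - 12C = 38.
Solving: C = -3, A = 2, then B = -8.
So g_m = 2·m + (-8) + (-3)·(-2)^m; at m=12 this is -12272.

-12272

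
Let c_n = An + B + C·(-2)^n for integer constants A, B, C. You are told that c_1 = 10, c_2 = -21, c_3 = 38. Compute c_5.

At n = 1, 2, 3: A + B - 2C = 10; 2A + B + 4C = -21; 3A + B - 8C = 38.
Subtracting the first from the second: A + 6C = -31.
Subtracting the second from the third: A - 12C = 59.
Solving: C = -5, A = -1, then B = 1.
So c_n = -1·n + 1 + (-5)·(-2)^n; at n=5 this is 156.

156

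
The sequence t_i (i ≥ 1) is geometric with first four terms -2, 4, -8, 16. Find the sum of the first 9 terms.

-342

Common ratio r = -2.
t_i = (-2)·(-2)^(i-1).
S = (-2)·((-2)^9 - 1)/(-2 - 1) = (-2)·(-512 - 1)/(-3) = -342.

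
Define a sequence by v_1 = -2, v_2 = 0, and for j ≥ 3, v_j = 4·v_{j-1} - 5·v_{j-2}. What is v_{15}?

-88390

Applying the relation repeatedly:
v_3 = 10  v_4 = 40  v_5 = 110  …  v_{12} = -31160  v_{13} = -64690  v_{14} = -102960  v_{15} = -88390.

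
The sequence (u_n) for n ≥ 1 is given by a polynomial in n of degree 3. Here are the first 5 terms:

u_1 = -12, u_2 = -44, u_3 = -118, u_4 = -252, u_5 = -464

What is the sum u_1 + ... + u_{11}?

1st diffs: -32, -74, -134, -212.
2nd diffs: -42, -60, -78.
3rd diffs: -18, -18 (constant).
Newton forward-difference form: u_n = -12 + (-32)·C(n-1,1) + (-42)·C(n-1,2) + (-18)·C(n-1,3).
Continuing: …, -772, -1194, -1748, -2452, …, u_{11} = -4382.
Summing n = 1..11 (11 terms) gives -14762.

-14762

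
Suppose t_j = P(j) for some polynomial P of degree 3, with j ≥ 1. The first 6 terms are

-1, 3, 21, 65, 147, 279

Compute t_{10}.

1st diffs: 4, 18, 44, 82, 132.
2nd diffs: 14, 26, 38, 50.
3rd diffs: 12, 12, 12 (constant).
So t_j = 2j^3 - 5j^2 + 5j - 3.
Evaluating at j = 10 gives t_{10} = 1547.

1547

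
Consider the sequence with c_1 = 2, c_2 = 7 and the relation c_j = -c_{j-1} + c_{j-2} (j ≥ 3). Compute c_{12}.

513

Step forward from the initial values:
c_3 = -5  c_4 = 12  c_5 = -17  c_6 = 29  c_7 = -46  c_8 = 75  c_9 = -121  c_{10} = 196  c_{11} = -317  c_{12} = 513.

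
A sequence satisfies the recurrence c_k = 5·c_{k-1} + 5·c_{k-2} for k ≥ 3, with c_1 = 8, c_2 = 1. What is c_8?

275125

Compute successive terms:
c_3 = 45, c_4 = 230, c_5 = 1375, c_6 = 8025, c_7 = 47000, c_8 = 275125.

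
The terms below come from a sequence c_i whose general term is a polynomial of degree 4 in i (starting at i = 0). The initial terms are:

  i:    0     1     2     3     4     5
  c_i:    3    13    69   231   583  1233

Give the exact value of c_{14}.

50193

1st diffs: 10, 56, 162, 352, 650.
2nd diffs: 46, 106, 190, 298.
3rd diffs: 60, 84, 108.
4th diffs: 24, 24 (constant).
Newton forward-difference form: c_i = 3 + 10·C(i,1) + 46·C(i,2) + 60·C(i,3) + 24·C(i,4).
At i = 14: i = 14, so c_{14} = 3 + 140 + 4186 + 21840 + 24024 = 50193.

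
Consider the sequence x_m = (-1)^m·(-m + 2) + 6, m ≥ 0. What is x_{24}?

-16

(-1)^24 = 1; -m + 2 at m=24 is -22; so x_{24} = -16.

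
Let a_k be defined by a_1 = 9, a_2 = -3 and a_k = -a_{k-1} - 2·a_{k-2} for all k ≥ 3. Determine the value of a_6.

-51

Step forward from the initial values:
a_3 = -15;  a_4 = 21;  a_5 = 9;  a_6 = -51.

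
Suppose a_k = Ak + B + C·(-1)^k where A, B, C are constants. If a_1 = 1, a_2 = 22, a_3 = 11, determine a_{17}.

Write the equations: A + B - C = 1; 2A + B + C = 22; 3A + B - C = 11.
Subtracting the first from the second: A + 2C = 21.
Subtracting the second from the third: A - 2C = -11.
Solving: C = 8, A = 5, then B = 4.
Hence a_{17} = 5·17 + 4 + 8·(-1) = 81.

81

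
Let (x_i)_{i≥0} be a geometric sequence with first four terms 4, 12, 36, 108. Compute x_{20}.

Common ratio r = 3.
x_i = 4·3^(i-0).
x_{20} = 4·3^20 = 13947137604.

13947137604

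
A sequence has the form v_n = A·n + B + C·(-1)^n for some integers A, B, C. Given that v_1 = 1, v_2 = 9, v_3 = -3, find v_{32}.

Plug in n = 1, 2, 3: A + B - C = 1; 2A + B + C = 9; 3A + B - C = -3.
Subtracting the first from the second: A + 2C = 8.
Subtracting the second from the third: A - 2C = -12.
Solving: C = 5, A = -2, then B = 8.
So v_n = -2·n + 8 + 5·(-1)^n; at n=32 this is -51.

-51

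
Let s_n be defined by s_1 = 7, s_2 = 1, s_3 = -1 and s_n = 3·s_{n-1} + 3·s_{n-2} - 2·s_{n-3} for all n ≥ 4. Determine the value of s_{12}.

Step forward from the initial values:
s_4 = -14  s_5 = -47  s_6 = -181  s_7 = -656  s_8 = -2417  s_9 = -8857  s_{10} = -32510  s_{11} = -119267  s_{12} = -437617.

-437617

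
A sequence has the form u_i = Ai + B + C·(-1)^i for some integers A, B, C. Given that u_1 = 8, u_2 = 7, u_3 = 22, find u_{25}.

Write the equations: A + B - C = 8; 2A + B + C = 7; 3A + B - C = 22.
Subtracting the first from the second: A + 2C = -1.
Subtracting the second from the third: A - 2C = 15.
Solving: C = -4, A = 7, then B = -3.
Therefore u_{25} = 175 + (-3) + (-4)·(-1) = 176.

176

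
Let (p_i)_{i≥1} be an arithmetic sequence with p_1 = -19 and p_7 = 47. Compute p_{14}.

Common difference d = (47 - (-19)) / (7 - 1) = 11.
p_i = -19 + (i - 1)·11.
p_{14} = -19 + 13·11 = 124.

124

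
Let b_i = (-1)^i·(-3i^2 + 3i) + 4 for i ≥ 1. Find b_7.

130

(-1)^7 = -1; -3i^2 + 3i at i=7 is -126; so b_7 = 130.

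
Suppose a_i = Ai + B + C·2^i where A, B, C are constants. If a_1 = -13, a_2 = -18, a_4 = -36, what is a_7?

Plug in i = 1, 2, 4: A + B + 2C = -13; 2A + B + 4C = -18; 4A + B + 16C = -36.
Subtracting the first from the second: A + 2C = -5.
Subtracting the second from the third: 2A + 12C = -18.
Solving: C = -1, A = -3, then B = -8.
Therefore a_7 = -21 + (-8) + (-1)·128 = -157.

-157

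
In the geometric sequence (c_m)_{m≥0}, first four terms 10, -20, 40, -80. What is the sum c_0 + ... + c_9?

Common ratio r = -2.
c_m = 10·(-2)^(m-0).
S = 10·((-2)^10 - 1)/(-2 - 1) = 10·(1024 - 1)/(-3) = -3410.

-3410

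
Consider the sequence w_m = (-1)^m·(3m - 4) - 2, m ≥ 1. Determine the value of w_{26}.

(-1)^26 = 1; 3m - 4 at m=26 is 74; so w_{26} = 72.

72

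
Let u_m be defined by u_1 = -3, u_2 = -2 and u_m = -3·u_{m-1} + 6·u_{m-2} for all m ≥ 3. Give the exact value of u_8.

Applying the relation repeatedly:
u_3 = -12; u_4 = 24; u_5 = -144; u_6 = 576; u_7 = -2592; u_8 = 11232.

11232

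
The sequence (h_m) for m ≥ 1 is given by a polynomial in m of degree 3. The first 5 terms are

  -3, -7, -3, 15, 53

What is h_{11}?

1037

1st diffs: -4, 4, 18, 38.
2nd diffs: 8, 14, 20.
3rd diffs: 6, 6 (constant).
Newton forward-difference form: h_m = -3 + (-4)·C(m-1,1) + 8·C(m-1,2) + 6·C(m-1,3).
At m = 11: m-1 = 10, so h_{11} = -3 - 40 + 360 + 720 = 1037.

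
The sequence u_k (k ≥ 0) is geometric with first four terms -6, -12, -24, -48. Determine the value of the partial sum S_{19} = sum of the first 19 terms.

Common ratio r = 2.
u_k = (-6)·2^(k-0).
S = (-6)·(2^19 - 1)/(2 - 1) = (-6)·(524288 - 1)/(1) = -3145722.

-3145722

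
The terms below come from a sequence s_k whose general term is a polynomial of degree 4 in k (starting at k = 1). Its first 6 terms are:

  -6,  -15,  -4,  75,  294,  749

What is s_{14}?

1st diffs: -9, 11, 79, 219, 455.
2nd diffs: 20, 68, 140, 236.
3rd diffs: 48, 72, 96.
4th diffs: 24, 24 (constant).
So s_k = k^4 - 2k^3 - 3k^2 - k - 1.
Evaluating at k = 14 gives s_{14} = 32325.

32325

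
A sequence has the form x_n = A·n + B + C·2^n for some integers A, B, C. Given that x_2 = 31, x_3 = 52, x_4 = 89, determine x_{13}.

32838

Plug in n = 2, 3, 4: 2A + B + 4C = 31; 3A + B + 8C = 52; 4A + B + 16C = 89.
Subtracting the first from the second: A + 4C = 21.
Subtracting the second from the third: A + 8C = 37.
Solving: C = 4, A = 5, then B = 5.
So x_n = 5·n + 5 + 4·2^n; at n=13 this is 32838.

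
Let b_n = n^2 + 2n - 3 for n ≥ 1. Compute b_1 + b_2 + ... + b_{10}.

Over n = 1..10: Σn = 55, Σn² = 385.
Total = (1)·385 + (2)·55 + (-3)·10 = 465.

465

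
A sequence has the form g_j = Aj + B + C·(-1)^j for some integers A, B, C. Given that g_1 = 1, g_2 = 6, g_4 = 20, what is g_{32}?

216

The three given values yield: A + B - C = 1; 2A + B + C = 6; 4A + B + C = 20.
Subtracting the first from the second: A + 2C = 5.
Subtracting the second from the third: 2A = 14.
Solving: C = -1, A = 7, then B = -7.
Hence g_{32} = 7·32 + (-7) + (-1)·1 = 216.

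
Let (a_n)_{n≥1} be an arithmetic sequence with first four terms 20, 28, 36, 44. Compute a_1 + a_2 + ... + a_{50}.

Common difference d = 8.
a_n = 20 + (n - 1)·8.
a_{50} = 412; S = 50·(20 + 412)/2 = 10800.

10800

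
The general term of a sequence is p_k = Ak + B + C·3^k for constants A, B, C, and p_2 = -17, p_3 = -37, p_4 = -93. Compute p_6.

-745

Write the equations: 2A + B + 9C = -17; 3A + B + 27C = -37; 4A + B + 81C = -93.
Subtracting the first from the second: A + 18C = -20.
Subtracting the second from the third: A + 54C = -56.
Solving: C = -1, A = -2, then B = -4.
So p_k = -2·k + (-4) + (-1)·3^k; at k=6 this is -745.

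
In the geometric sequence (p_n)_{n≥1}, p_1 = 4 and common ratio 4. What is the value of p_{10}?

1048576

p_n = 4·4^(n-1).
p_{10} = 4·4^9 = 1048576.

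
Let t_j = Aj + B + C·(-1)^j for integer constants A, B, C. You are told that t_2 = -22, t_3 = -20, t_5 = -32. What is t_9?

-56

Plug in j = 2, 3, 5: 2A + B + C = -22; 3A + B - C = -20; 5A + B - C = -32.
Subtracting the first from the second: A - 2C = 2.
Subtracting the second from the third: 2A = -12.
Solving: C = -4, A = -6, then B = -6.
Therefore t_9 = -54 + (-6) + (-4)·(-1) = -56.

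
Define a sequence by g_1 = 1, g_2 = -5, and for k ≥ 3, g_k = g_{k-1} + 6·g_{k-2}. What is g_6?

Iterate the recurrence:
g_3 = 1; g_4 = -29; g_5 = -23; g_6 = -197.
(Characteristic roots are 3 and -2.)

-197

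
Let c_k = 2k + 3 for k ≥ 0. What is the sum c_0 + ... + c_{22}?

575

Over k = 0..22: Σk = 253.
Total = (2)·253 + (3)·23 = 575.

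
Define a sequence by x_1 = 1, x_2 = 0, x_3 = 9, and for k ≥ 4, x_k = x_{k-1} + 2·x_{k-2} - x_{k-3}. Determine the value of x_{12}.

1306

Iterate the recurrence:
x_4 = 8  x_5 = 26  x_6 = 33  x_7 = 77  x_8 = 117  x_9 = 238  x_{10} = 395  x_{11} = 754  x_{12} = 1306.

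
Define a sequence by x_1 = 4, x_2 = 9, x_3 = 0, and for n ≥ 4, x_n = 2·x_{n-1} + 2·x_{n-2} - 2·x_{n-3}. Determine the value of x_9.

232

Iterate the recurrence:
x_4 = 10  x_5 = 2  x_6 = 24  x_7 = 32  x_8 = 108  x_9 = 232.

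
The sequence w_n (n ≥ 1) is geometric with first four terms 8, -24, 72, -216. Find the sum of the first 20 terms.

-6973568800

Common ratio r = -3.
w_n = 8·(-3)^(n-1).
S = 8·((-3)^20 - 1)/(-3 - 1) = 8·(3486784401 - 1)/(-4) = -6973568800.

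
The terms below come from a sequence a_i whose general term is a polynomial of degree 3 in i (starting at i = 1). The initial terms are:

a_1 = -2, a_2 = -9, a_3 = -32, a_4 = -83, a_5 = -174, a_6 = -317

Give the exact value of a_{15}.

-5924

1st diffs: -7, -23, -51, -91, -143.
2nd diffs: -16, -28, -40, -52.
3rd diffs: -12, -12, -12 (constant).
Newton forward-difference form: a_i = -2 + (-7)·C(i-1,1) + (-16)·C(i-1,2) + (-12)·C(i-1,3).
At i = 15: i-1 = 14, so a_{15} = -2 - 98 - 1456 - 4368 = -5924.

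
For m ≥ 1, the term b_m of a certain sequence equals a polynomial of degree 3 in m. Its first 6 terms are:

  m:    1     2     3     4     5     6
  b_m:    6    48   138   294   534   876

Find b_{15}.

1st diffs: 42, 90, 156, 240, 342.
2nd diffs: 48, 66, 84, 102.
3rd diffs: 18, 18, 18 (constant).
Newton forward-difference form: b_m = 6 + 42·C(m-1,1) + 48·C(m-1,2) + 18·C(m-1,3).
At m = 15: m-1 = 14, so b_{15} = 6 + 588 + 4368 + 6552 = 11514.

11514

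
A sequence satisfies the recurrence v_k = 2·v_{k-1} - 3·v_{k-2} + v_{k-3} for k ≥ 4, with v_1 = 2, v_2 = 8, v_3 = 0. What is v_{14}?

Step forward from the initial values:
v_4 = -22  v_5 = -36  v_6 = -6  …  v_{11} = -470  v_{12} = -152  v_{13} = 854  v_{14} = 1694.

1694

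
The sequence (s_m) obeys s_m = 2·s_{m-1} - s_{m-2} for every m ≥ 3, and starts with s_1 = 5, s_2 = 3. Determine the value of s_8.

Step forward from the initial values:
s_3 = 1; s_4 = -1; s_5 = -3; s_6 = -5; s_7 = -7; s_8 = -9.
(Characteristic roots are 1 and 1.)

-9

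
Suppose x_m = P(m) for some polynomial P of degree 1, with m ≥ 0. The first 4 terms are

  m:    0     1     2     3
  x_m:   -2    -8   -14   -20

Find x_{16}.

1st diffs: -6, -6, -6 (constant).
So x_m = -6m - 2.
Evaluating at m = 16 gives x_{16} = -98.

-98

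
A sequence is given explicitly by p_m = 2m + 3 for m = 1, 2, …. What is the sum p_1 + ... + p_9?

Over m = 1..9: Σm = 45.
Total = (2)·45 + (3)·9 = 117.

117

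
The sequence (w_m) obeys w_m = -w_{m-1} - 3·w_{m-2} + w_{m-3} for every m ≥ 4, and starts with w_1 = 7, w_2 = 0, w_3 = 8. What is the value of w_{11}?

Compute successive terms:
w_4 = -1; w_5 = -23; w_6 = 34; w_7 = 34; w_8 = -159; w_9 = 91; w_{10} = 420; w_{11} = -852.

-852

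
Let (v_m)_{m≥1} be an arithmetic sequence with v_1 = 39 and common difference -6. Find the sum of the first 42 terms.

-3528

v_m = 39 + (m - 1)·(-6).
v_{42} = -207; S = 42·(39 + (-207))/2 = -3528.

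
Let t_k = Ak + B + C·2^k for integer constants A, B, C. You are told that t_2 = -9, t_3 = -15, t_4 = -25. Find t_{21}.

-2097195

Plug in k = 2, 3, 4: 2A + B + 4C = -9; 3A + B + 8C = -15; 4A + B + 16C = -25.
Subtracting the first from the second: A + 4C = -6.
Subtracting the second from the third: A + 8C = -10.
Solving: C = -1, A = -2, then B = -1.
Hence t_{21} = -2·21 + (-1) + (-1)·2097152 = -2097195.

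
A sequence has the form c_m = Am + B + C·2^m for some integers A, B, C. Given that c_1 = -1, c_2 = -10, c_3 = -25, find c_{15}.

-98341

At m = 1, 2, 3: A + B + 2C = -1; 2A + B + 4C = -10; 3A + B + 8C = -25.
Subtracting the first from the second: A + 2C = -9.
Subtracting the second from the third: A + 4C = -15.
Solving: C = -3, A = -3, then B = 8.
Hence c_{15} = -3·15 + 8 + (-3)·32768 = -98341.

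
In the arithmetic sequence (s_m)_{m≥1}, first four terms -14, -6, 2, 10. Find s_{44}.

330

Common difference d = 8.
s_m = -14 + (m - 1)·8.
s_{44} = -14 + 43·8 = 330.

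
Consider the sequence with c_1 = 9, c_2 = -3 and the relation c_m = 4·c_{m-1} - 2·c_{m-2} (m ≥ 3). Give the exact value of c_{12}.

-2149152

Step forward from the initial values:
c_3 = -30;  c_4 = -114;  c_5 = -396;  c_6 = -1356;  c_7 = -4632;  c_8 = -15816;  c_9 = -54000;  c_{10} = -184368;  c_{11} = -629472;  c_{12} = -2149152.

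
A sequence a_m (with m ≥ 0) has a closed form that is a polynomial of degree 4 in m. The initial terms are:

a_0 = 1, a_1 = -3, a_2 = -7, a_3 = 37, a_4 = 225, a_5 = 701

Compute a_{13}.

47997

1st diffs: -4, -4, 44, 188, 476.
2nd diffs: 0, 48, 144, 288.
3rd diffs: 48, 96, 144.
4th diffs: 48, 48 (constant).
So a_m = 2m^4 - 4m^3 - 2m^2 + 1.
Evaluating at m = 13 gives a_{13} = 47997.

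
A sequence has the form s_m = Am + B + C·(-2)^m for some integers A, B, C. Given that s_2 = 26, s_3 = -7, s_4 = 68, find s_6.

The three given values yield: 2A + B + 4C = 26; 3A + B - 8C = -7; 4A + B + 16C = 68.
Subtracting the first from the second: A - 12C = -33.
Subtracting the second from the third: A + 24C = 75.
Solving: C = 3, A = 3, then B = 8.
Therefore s_6 = 18 + 8 + 3·64 = 218.

218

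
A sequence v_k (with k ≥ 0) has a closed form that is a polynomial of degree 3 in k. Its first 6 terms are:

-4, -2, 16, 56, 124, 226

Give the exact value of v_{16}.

1st diffs: 2, 18, 40, 68, 102.
2nd diffs: 16, 22, 28, 34.
3rd diffs: 6, 6, 6 (constant).
Newton forward-difference form: v_k = -4 + 2·C(k,1) + 16·C(k,2) + 6·C(k,3).
At k = 16: k = 16, so v_{16} = -4 + 32 + 1920 + 3360 = 5308.

5308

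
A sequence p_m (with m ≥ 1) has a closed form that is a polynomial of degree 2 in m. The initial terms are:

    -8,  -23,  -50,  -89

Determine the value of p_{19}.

1st diffs: -15, -27, -39.
2nd diffs: -12, -12 (constant).
Newton forward-difference form: p_m = -8 + (-15)·C(m-1,1) + (-12)·C(m-1,2).
At m = 19: m-1 = 18, so p_{19} = -8 - 270 - 1836 = -2114.

-2114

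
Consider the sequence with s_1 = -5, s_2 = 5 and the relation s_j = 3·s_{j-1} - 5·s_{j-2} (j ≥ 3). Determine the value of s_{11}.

28165

s_3 = 40  s_4 = 95  s_5 = 85  s_6 = -220  s_7 = -1085  s_8 = -2155  s_9 = -1040  s_{10} = 7655  s_{11} = 28165.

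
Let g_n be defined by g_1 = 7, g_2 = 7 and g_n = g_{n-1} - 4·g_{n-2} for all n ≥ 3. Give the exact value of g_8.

Compute successive terms:
g_3 = -21;  g_4 = -49;  g_5 = 35;  g_6 = 231;  g_7 = 91;  g_8 = -833.

-833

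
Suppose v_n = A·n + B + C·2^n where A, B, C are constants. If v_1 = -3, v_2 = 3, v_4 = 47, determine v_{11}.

8161

Plug in n = 1, 2, 4: A + B + 2C = -3; 2A + B + 4C = 3; 4A + B + 16C = 47.
Subtracting the first from the second: A + 2C = 6.
Subtracting the second from the third: 2A + 12C = 44.
Solving: C = 4, A = -2, then B = -9.
Therefore v_{11} = -22 + (-9) + 4·2048 = 8161.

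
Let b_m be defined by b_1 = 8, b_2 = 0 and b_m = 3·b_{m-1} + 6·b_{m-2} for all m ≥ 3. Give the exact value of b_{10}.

Step forward from the initial values:
b_3 = 48, b_4 = 144, b_5 = 720, b_6 = 3024, b_7 = 13392, b_8 = 58320, b_9 = 255312, b_{10} = 1115856.

1115856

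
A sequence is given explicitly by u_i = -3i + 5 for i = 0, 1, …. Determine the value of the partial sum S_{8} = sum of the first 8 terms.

-44

Over i = 0..7: Σi = 28.
Total = (-3)·28 + (5)·8 = -44.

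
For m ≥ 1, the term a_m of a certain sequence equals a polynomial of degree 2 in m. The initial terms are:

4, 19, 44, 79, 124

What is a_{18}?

1st diffs: 15, 25, 35, 45.
2nd diffs: 10, 10, 10 (constant).
Newton forward-difference form: a_m = 4 + 15·C(m-1,1) + 10·C(m-1,2).
At m = 18: m-1 = 17, so a_{18} = 4 + 255 + 1360 = 1619.

1619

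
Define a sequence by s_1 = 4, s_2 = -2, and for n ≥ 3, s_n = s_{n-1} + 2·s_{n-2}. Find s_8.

82

Compute successive terms:
s_3 = 6  s_4 = 2  s_5 = 14  s_6 = 18  s_7 = 46  s_8 = 82.
(Characteristic roots are 2 and -1.)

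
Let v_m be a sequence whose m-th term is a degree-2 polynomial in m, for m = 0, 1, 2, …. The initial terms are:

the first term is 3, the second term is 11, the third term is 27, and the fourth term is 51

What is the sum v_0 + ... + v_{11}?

1st diffs: 8, 16, 24.
2nd diffs: 8, 8 (constant).
Newton forward-difference form: v_m = 3 + 8·C(m,1) + 8·C(m,2).
Continuing: …, 83, 123, 171, 227, …, v_{11} = 531.
Summing m = 0..11 (12 terms) gives 2324.

2324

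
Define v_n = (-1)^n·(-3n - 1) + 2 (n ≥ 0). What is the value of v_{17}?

54

(-1)^17 = -1; -3n - 1 at n=17 is -52; so v_{17} = 54.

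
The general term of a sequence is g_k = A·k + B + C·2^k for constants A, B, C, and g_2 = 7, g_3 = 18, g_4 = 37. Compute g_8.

At k = 2, 3, 4: 2A + B + 4C = 7; 3A + B + 8C = 18; 4A + B + 16C = 37.
Subtracting the first from the second: A + 4C = 11.
Subtracting the second from the third: A + 8C = 19.
Solving: C = 2, A = 3, then B = -7.
So g_k = 3·k + (-7) + 2·2^k; at k=8 this is 529.

529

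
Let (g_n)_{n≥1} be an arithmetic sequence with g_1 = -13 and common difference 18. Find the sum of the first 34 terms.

g_n = -13 + (n - 1)·18.
g_{34} = 581; S = 34·(-13 + 581)/2 = 9656.

9656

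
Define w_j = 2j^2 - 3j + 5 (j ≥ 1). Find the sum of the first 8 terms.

340

Over j = 1..8: Σj = 36, Σj² = 204.
Total = (2)·204 + (-3)·36 + (5)·8 = 340.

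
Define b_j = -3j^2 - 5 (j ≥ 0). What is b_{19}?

-1088

b_{19} = -3·19^2 - 5 = -1088.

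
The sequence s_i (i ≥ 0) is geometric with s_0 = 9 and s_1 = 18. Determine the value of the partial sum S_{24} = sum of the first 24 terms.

Common ratio r = 2.
s_i = 9·2^(i-0).
S = 9·(2^24 - 1)/(2 - 1) = 9·(16777216 - 1)/(1) = 150994935.

150994935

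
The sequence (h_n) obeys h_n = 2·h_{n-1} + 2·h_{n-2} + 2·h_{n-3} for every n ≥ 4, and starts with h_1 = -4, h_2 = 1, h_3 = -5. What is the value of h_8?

Iterate the recurrence:
h_4 = -16;  h_5 = -40;  h_6 = -122;  h_7 = -356;  h_8 = -1036.

-1036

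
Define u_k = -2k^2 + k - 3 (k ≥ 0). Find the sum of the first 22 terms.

-6457

Over k = 0..21: Σk = 231, Σk² = 3311.
Total = (-2)·3311 + (1)·231 + (-3)·22 = -6457.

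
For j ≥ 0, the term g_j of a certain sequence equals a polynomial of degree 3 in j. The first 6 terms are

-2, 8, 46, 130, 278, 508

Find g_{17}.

1st diffs: 10, 38, 84, 148, 230.
2nd diffs: 28, 46, 64, 82.
3rd diffs: 18, 18, 18 (constant).
Newton forward-difference form: g_j = -2 + 10·C(j,1) + 28·C(j,2) + 18·C(j,3).
At j = 17: j = 17, so g_{17} = -2 + 170 + 3808 + 12240 = 16216.

16216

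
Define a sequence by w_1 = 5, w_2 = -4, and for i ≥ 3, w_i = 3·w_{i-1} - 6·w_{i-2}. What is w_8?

2322

w_3 = -42  w_4 = -102  w_5 = -54  w_6 = 450  w_7 = 1674  w_8 = 2322.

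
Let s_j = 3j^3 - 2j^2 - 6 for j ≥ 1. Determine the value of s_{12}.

s_{12} = 3·12^3 - 2·12^2 - 6 = 4890.

4890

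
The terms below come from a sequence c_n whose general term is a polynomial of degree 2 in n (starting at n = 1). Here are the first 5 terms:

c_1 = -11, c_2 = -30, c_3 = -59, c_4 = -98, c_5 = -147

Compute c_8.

1st diffs: -19, -29, -39, -49.
2nd diffs: -10, -10, -10 (constant).
Newton forward-difference form: c_n = -11 + (-19)·C(n-1,1) + (-10)·C(n-1,2).
At n = 8: n-1 = 7, so c_8 = -11 - 133 - 210 = -354.

-354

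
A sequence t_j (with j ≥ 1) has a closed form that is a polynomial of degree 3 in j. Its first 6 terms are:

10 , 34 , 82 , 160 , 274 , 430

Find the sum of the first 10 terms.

1st diffs: 24, 48, 78, 114, 156.
2nd diffs: 24, 30, 36, 42.
3rd diffs: 6, 6, 6 (constant).
Newton forward-difference form: t_j = 10 + 24·C(j-1,1) + 24·C(j-1,2) + 6·C(j-1,3).
Continuing: 634, 892, 1210, 1594.
Summing j = 1..10 (10 terms) gives 5320.

5320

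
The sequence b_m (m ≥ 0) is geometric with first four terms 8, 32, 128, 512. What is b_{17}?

137438953472

Common ratio r = 4.
b_m = 8·4^(m-0).
b_{17} = 8·4^17 = 137438953472.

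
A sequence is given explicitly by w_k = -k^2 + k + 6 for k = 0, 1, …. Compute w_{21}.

-414

w_{21} = -1·21^2 + 1·21 + 6 = -414.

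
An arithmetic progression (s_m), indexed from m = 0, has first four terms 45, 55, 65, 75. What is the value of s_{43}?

Common difference d = 10.
s_m = 45 + (m - 0)·10.
s_{43} = 45 + 43·10 = 475.

475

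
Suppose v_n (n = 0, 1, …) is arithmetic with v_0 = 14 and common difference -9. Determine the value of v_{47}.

v_n = 14 + (n - 0)·(-9).
v_{47} = 14 + 47·(-9) = -409.

-409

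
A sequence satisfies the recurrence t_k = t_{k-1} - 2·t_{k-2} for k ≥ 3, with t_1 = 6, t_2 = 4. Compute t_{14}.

t_3 = -8  t_4 = -16  t_5 = 0  …  t_{11} = 160  t_{12} = 224  t_{13} = -96  t_{14} = -544.

-544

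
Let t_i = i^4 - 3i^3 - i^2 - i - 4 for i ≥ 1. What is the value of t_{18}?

87134

t_{18} = 1·18^4 - 3·18^3 - 1·18^2 - 1·18 - 4 = 87134.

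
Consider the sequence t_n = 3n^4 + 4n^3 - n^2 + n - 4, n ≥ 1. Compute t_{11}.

t_{11} = 3·11^4 + 4·11^3 - 1·11^2 + 1·11 - 4 = 49133.

49133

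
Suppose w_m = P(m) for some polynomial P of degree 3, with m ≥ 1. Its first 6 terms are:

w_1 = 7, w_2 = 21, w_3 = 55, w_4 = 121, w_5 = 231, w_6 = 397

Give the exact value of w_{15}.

1st diffs: 14, 34, 66, 110, 166.
2nd diffs: 20, 32, 44, 56.
3rd diffs: 12, 12, 12 (constant).
Newton forward-difference form: w_m = 7 + 14·C(m-1,1) + 20·C(m-1,2) + 12·C(m-1,3).
At m = 15: m-1 = 14, so w_{15} = 7 + 196 + 1820 + 4368 = 6391.

6391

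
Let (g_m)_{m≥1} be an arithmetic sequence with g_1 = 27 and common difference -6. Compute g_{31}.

g_m = 27 + (m - 1)·(-6).
g_{31} = 27 + 30·(-6) = -153.

-153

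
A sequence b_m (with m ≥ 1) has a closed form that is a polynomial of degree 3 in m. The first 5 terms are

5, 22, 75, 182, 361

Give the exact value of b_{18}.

17430

1st diffs: 17, 53, 107, 179.
2nd diffs: 36, 54, 72.
3rd diffs: 18, 18 (constant).
Newton forward-difference form: b_m = 5 + 17·C(m-1,1) + 36·C(m-1,2) + 18·C(m-1,3).
At m = 18: m-1 = 17, so b_{18} = 5 + 289 + 4896 + 12240 = 17430.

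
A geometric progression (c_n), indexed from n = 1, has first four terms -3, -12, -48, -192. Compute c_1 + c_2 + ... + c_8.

Common ratio r = 4.
c_n = (-3)·4^(n-1).
S = (-3)·(4^8 - 1)/(4 - 1) = (-3)·(65536 - 1)/(3) = -65535.

-65535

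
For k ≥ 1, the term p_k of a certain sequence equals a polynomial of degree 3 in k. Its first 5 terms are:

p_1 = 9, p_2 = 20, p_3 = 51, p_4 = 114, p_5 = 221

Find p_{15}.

1st diffs: 11, 31, 63, 107.
2nd diffs: 20, 32, 44.
3rd diffs: 12, 12 (constant).
Newton forward-difference form: p_k = 9 + 11·C(k-1,1) + 20·C(k-1,2) + 12·C(k-1,3).
At k = 15: k-1 = 14, so p_{15} = 9 + 154 + 1820 + 4368 = 6351.

6351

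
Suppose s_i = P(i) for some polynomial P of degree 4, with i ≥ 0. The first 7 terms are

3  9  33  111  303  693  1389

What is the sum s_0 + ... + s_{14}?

130077

1st diffs: 6, 24, 78, 192, 390, 696.
2nd diffs: 18, 54, 114, 198, 306.
3rd diffs: 36, 60, 84, 108.
4th diffs: 24, 24, 24 (constant).
Newton forward-difference form: s_i = 3 + 6·C(i,1) + 18·C(i,2) + 36·C(i,3) + 24·C(i,4).
Continuing: …, 2523, 4251, 6753, 10233, …, s_{14} = 38853.
Summing i = 0..14 (15 terms) gives 130077.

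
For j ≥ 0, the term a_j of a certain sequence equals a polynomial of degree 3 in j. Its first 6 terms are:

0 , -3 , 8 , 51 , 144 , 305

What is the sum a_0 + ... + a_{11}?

1st diffs: -3, 11, 43, 93, 161.
2nd diffs: 14, 32, 50, 68.
3rd diffs: 18, 18, 18 (constant).
Newton forward-difference form: a_j = (-3)·C(j,1) + 14·C(j,2) + 18·C(j,3).
Continuing: …, 552, 903, 1376, 1989, …, a_{11} = 3707.
Summing j = 0..11 (12 terms) gives 11792.

11792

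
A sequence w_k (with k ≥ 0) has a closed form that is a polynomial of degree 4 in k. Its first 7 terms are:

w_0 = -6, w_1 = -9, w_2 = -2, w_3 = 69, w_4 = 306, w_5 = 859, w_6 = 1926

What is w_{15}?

1st diffs: -3, 7, 71, 237, 553, 1067.
2nd diffs: 10, 64, 166, 316, 514.
3rd diffs: 54, 102, 150, 198.
4th diffs: 48, 48, 48 (constant).
So w_k = 2k^4 - 3k^3 - 2k - 6.
Evaluating at k = 15 gives w_{15} = 91089.

91089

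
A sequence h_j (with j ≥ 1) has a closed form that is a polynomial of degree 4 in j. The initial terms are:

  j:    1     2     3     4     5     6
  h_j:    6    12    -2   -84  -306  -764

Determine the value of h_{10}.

1st diffs: 6, -14, -82, -222, -458.
2nd diffs: -20, -68, -140, -236.
3rd diffs: -48, -72, -96.
4th diffs: -24, -24 (constant).
Newton forward-difference form: h_j = 6 + 6·C(j-1,1) + (-20)·C(j-1,2) + (-48)·C(j-1,3) + (-24)·C(j-1,4).
At j = 10: j-1 = 9, so h_{10} = 6 + 54 - 720 - 4032 - 3024 = -7716.

-7716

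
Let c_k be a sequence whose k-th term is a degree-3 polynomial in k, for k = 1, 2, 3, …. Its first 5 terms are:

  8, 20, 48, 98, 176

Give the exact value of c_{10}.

1196

1st diffs: 12, 28, 50, 78.
2nd diffs: 16, 22, 28.
3rd diffs: 6, 6 (constant).
So c_k = k^3 + 2k^2 - k + 6.
Evaluating at k = 10 gives c_{10} = 1196.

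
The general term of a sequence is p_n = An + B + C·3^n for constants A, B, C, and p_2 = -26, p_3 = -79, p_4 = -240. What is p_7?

-6555

The three given values yield: 2A + B + 9C = -26; 3A + B + 27C = -79; 4A + B + 81C = -240.
Subtracting the first from the second: A + 18C = -53.
Subtracting the second from the third: A + 54C = -161.
Solving: C = -3, A = 1, then B = -1.
Hence p_7 = 1·7 + (-1) + (-3)·2187 = -6555.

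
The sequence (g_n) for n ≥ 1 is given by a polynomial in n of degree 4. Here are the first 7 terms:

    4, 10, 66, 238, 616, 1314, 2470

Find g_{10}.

1st diffs: 6, 56, 172, 378, 698, 1156.
2nd diffs: 50, 116, 206, 320, 458.
3rd diffs: 66, 90, 114, 138.
4th diffs: 24, 24, 24 (constant).
So g_n = n^4 + n^3 - 6n^2 + 2n + 6.
Evaluating at n = 10 gives g_{10} = 10426.

10426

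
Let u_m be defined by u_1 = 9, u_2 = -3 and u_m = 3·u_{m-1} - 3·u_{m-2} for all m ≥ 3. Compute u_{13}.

6561

u_3 = -36;  u_4 = -99;  u_5 = -189;  …;  u_{10} = 2673;  u_{11} = 5103;  u_{12} = 7290;  u_{13} = 6561.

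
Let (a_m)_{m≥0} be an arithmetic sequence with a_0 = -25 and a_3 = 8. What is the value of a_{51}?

Common difference d = (8 - (-25)) / (3 - 0) = 11.
a_m = -25 + (m - 0)·11.
a_{51} = -25 + 51·11 = 536.

536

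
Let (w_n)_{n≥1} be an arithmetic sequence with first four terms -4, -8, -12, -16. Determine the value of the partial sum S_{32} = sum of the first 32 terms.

Common difference d = -4.
w_n = -4 + (n - 1)·(-4).
w_{32} = -128; S = 32·(-4 + (-128))/2 = -2112.

-2112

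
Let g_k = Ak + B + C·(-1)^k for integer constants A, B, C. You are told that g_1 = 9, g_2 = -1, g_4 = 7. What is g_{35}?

Write the equations: A + B - C = 9; 2A + B + C = -1; 4A + B + C = 7.
Subtracting the first from the second: A + 2C = -10.
Subtracting the second from the third: 2A = 8.
Solving: C = -7, A = 4, then B = -2.
So g_k = 4·k + (-2) + (-7)·(-1)^k; at k=35 this is 145.

145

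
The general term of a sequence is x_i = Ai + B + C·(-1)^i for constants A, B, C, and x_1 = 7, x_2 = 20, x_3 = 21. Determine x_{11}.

The three given values yield: A + B - C = 7; 2A + B + C = 20; 3A + B - C = 21.
Subtracting the first from the second: A + 2C = 13.
Subtracting the second from the third: A - 2C = 1.
Solving: C = 3, A = 7, then B = 3.
Therefore x_{11} = 77 + 3 + 3·(-1) = 77.

77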